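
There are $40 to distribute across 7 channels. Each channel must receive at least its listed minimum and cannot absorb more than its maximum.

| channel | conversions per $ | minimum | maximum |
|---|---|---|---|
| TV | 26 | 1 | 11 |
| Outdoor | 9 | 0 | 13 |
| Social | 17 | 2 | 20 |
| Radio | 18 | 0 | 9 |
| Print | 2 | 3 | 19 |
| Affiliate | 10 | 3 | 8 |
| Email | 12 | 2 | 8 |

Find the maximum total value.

Meeting every minimum uses 1+0+2+0+3+3+2 = 11 $, leaving 29.
Order the channels by conversions per $: TV 26 > Radio 18 > Social 17 > Email 12 > Affiliate 10 > Outdoor 9 > Print 2.
TV takes 10 more to reach its cap of 11 — 19 left.
Radio takes 9 more to reach its cap of 9 — 10 left.
Social has room for 18 more but only 10 remain, so it gets 12.
Total = 26×11 + 17×12 + 18×9 + 2×3 + 10×3 + 12×2 = 712.

712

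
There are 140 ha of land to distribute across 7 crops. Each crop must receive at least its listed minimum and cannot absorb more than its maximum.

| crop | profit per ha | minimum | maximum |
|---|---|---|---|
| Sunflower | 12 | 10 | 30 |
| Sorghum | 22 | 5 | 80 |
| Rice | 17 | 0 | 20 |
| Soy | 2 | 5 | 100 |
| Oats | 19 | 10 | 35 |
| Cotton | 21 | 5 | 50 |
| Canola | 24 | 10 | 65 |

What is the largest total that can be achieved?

Meeting every minimum uses 10+5+0+5+10+5+10 = 45 ha, leaving 95.
Highest profit per ha first: Canola 24 > Sorghum 22 > Cotton 21 > Oats 19 > Rice 17 > Sunflower 12 > Soy 2.
Canola takes 55 more to reach its cap of 65 ; 40 left.
Sorghum has room for 75 more but only 40 remain, so it gets 45.
Total = 12×10 + 22×45 + 2×5 + 19×10 + 21×5 + 24×65 = 2975.

2975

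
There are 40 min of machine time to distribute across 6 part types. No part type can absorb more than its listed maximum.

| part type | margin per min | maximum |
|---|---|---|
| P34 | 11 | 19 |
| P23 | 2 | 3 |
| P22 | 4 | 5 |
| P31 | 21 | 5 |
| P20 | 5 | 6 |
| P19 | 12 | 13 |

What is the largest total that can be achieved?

485

Order the part types by margin per min: P31 21 > P19 12 > P34 11 > P20 5 > P22 4 > P23 2.
Give P31 5 to hit its cap of 5 — 35 left.
P19 takes 13 to reach its cap of 13 — 22 left.
P34 takes 19 to reach its cap of 19 — 3 left.
P20: +3 (room for 6) → 3. Pool exhausted.
Total = 11×19 + 21×5 + 5×3 + 12×13 = 485.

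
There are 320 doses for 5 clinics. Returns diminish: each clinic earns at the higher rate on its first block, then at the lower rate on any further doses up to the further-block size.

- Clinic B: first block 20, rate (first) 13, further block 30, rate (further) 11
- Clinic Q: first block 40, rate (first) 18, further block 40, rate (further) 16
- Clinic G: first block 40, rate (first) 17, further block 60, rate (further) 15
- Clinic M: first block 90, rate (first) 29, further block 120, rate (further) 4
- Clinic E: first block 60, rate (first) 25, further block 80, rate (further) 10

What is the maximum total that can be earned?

Treat each block as its own option and order by rate: Clinic M/tier1 29 > Clinic E/tier1 25 > Clinic Q/tier1 18 > Clinic G/tier1 17 > Clinic Q/tier2 16 > Clinic G/tier2 15 > Clinic B/tier1 13 > Clinic B/tier2 11 > Clinic E/tier2 10 > Clinic M/tier2 4.
Fill Clinic M tier1 block (90 at 29) ; 230 left.
Clinic E tier1 at 25: fill all 60 ; 170 left.
Clinic Q tier1 at 18: fill all 40 ; 130 left.
Fill Clinic G tier1 block (40 at 17) ; 90 left.
Fill Clinic Q tier2 block (40 at 16) ; 50 left.
Clinic G tier2 at 15: only 50 left, fill 50.
Total = 29×90 + 25×60 + 18×40 + 17×40 + 16×40 + 15×50 = 6900.

6900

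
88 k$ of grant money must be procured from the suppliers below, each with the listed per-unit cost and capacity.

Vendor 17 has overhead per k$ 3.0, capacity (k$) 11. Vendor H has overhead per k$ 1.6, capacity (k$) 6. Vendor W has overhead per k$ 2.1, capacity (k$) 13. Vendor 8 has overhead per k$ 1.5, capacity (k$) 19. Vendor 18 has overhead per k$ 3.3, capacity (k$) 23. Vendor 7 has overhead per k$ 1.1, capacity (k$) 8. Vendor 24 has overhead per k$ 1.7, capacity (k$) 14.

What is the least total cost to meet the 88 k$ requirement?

187.1

Fill from the cheapest supplier first.
Vendor 7 at 1.1: take all 8 k$ — 80 still needed.
Vendor 8 at 1.5: take all 19 k$ — 61 still needed.
Vendor H at 1.6: take all 6 k$ — 55 still needed.
Vendor 24 at 1.7: take all 14 k$ — 41 still needed.
Take 13 from Vendor W at 2.1 — need 28 more.
Vendor 17 at 3.0: take all 11 k$ — 17 still needed.
Vendor 18 at 3.3: take 17 of its 23 — requirement met.
Cost = 8×1.1 + 19×1.5 + 6×1.6 + 14×1.7 + 13×2.1 + 11×3.0 + 17×3.3 = 187.1.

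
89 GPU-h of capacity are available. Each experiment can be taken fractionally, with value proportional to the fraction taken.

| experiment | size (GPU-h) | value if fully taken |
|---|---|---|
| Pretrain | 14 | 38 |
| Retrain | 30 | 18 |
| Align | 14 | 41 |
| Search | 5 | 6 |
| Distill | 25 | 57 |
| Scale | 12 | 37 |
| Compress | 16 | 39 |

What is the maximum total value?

Rank by value-to-size ratio: Scale 37/12≈3.08, Align 41/14≈2.93, Pretrain 38/14≈2.71, Compress 39/16≈2.44, Distill 57/25≈2.28, Search 6/5≈1.2, Retrain 18/30≈0.6.
All 12 GPU-h of Scale fit (value 37) ; 77 remain.
All 14 GPU-h of Align fit (value 41) ; 63 remain.
All 14 GPU-h of Pretrain fit (value 38) ; 49 remain.
All 16 GPU-h of Compress fit (value 39) ; 33 remain.
Take all of Distill (25 GPU-h, value 57) ; 8 GPU-h left.
Take all of Search (5 GPU-h, value 6) ; 3 GPU-h left.
Fill the last 3 GPU-h with part of Retrain: 3/30 of it earns 1.8.
Total value = 219.8.

219.8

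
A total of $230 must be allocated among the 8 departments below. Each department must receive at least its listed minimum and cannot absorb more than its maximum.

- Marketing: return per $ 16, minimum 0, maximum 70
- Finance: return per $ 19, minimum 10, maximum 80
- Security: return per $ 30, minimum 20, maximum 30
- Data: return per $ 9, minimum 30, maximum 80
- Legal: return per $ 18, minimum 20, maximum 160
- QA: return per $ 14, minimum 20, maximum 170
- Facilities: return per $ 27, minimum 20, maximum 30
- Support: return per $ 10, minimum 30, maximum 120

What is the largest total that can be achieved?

Meeting every minimum uses 0+10+20+30+20+20+20+30 = 150 $, leaving 80.
Rank by return per $: Security 30 > Facilities 27 > Finance 19 > Legal 18 > Marketing 16 > QA 14 > Support 10 > Data 9.
Give Security 10 more to hit its cap of 30 → 70 left.
Give Facilities 10 more to hit its cap of 30 → 60 left.
Finance has room for 70 more but only 60 remain, so it gets 70.
Total = 19×70 + 30×30 + 9×30 + 18×20 + 14×20 + 27×30 + 10×30 = 4250.

4250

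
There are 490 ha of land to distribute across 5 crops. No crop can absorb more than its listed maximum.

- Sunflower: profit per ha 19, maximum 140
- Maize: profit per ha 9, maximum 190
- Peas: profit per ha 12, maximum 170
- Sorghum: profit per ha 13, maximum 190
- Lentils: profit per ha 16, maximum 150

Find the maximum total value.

7650

Highest profit per ha first: Sunflower 19 > Lentils 16 > Sorghum 13 > Peas 12 > Maize 9.
Give Sunflower 140 to hit its cap of 140 — 350 left.
Lentils: +150 to 150 (cap) — 200 left.
Sorghum takes 190 to reach its cap of 190 — 10 left.
Peas: +10 (room for 170) → 10. Pool exhausted.
Total = 19×140 + 12×10 + 13×190 + 16×150 = 7650.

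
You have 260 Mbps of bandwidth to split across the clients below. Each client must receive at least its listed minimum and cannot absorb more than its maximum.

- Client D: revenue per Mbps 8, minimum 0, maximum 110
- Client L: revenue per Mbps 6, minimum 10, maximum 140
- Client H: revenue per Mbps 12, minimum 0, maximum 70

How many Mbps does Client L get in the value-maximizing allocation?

Meeting every minimum uses 0+10+0 = 10 Mbps, leaving 250.
Rank by revenue per Mbps: Client H 12 > Client D 8 > Client L 6.
Client H: +70 to 70 (cap) ; 180 left.
Give Client D 110 more to hit its cap of 110 ; 70 left.
Only 70 left; Client L takes them to reach 80.

80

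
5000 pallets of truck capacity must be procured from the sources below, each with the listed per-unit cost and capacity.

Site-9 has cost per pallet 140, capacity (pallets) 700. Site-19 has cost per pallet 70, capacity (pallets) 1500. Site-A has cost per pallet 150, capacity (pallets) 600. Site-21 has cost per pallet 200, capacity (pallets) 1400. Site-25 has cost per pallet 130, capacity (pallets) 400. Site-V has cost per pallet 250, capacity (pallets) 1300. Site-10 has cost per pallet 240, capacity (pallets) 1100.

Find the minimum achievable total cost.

721000

Use sources in increasing cost order.
Take 1500 from Site-19 at 70 ; need 3500 more.
Site-25 at 130: take all 400 pallets ; 3100 still needed.
Take 700 from Site-9 at 140 ; need 2400 more.
Site-A (150): use full 600 ; 1800 pallets to go.
Take 1400 from Site-21 at 200 ; need 400 more.
Take 400 from Site-10 at 240 to finish.
Site-V: unused.
Cost = 1500×70 + 400×130 + 700×140 + 600×150 + 1400×200 + 400×240 = 721000.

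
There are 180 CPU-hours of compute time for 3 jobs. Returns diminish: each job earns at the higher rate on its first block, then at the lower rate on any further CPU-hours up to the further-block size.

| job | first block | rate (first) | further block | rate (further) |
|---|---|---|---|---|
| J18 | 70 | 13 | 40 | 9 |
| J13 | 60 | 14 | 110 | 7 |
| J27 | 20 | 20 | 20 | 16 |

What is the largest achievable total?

Treat each block as its own option and order by rate: J27/T1 20 > J27/T2 16 > J13/T1 14 > J18/T1 13 > J18/T2 9 > J13/T2 7.
Fill J27 T1 block (20 at 20) ; 160 left.
J27 T2 at 16: fill all 20 ; 140 left.
J13/T1 (14): +60 ; 80 left.
Fill J18 T1 block (70 at 13) ; 10 left.
J18 T2 at 9: only 10 left, fill 10.
Total = 20×20 + 16×20 + 14×60 + 13×70 + 9×10 = 2560.

2560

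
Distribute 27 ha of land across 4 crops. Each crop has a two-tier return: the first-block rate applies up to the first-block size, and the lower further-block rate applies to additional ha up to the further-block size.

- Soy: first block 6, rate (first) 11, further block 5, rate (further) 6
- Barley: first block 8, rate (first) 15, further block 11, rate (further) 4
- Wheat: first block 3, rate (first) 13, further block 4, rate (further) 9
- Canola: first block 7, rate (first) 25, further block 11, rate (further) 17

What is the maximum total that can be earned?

495

Rank every tier by rate: Canola/tier1 25 > Canola/tier2 17 > Barley/tier1 15 > Wheat/tier1 13 > Soy/tier1 11 > Wheat/tier2 9 > Soy/tier2 6 > Barley/tier2 4.
Canola tier1 at 25: fill all 7 — 20 left.
Fill Canola tier2 block (11 at 17) — 9 left.
Fill Barley tier1 block (8 at 15) — 1 left.
1 remain; put them into Wheat tier1 at 13.
Total = 25×7 + 17×11 + 15×8 + 13×1 = 495.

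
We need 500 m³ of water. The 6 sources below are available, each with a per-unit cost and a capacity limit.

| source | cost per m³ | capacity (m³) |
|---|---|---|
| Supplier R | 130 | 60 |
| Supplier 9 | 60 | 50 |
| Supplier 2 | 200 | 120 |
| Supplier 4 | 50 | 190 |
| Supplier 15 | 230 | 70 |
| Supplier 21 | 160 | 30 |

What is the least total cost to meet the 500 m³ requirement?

Use sources in increasing cost order.
Supplier 4 (50): use full 190 ; 310 m³ to go.
Supplier 9 (60): use full 50 ; 260 m³ to go.
Supplier R at 130: take all 60 m³ ; 200 still needed.
Supplier 21 at 160: take all 30 m³ ; 170 still needed.
Supplier 2 at 200: take all 120 m³ ; 50 still needed.
Take 50 from Supplier 15 at 230 to finish.
Cost = 190×50 + 50×60 + 60×130 + 30×160 + 120×200 + 50×230 = 60600.

60600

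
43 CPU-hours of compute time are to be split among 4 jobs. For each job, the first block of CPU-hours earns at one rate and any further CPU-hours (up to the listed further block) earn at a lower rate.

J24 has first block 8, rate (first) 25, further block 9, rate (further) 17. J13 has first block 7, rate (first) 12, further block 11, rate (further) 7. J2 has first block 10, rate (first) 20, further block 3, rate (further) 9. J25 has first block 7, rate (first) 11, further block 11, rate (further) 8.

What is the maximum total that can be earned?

Order all 8 blocks by rate: J24/tier1 25 > J2/tier1 20 > J24/tier2 17 > J13/tier1 12 > J25/tier1 11 > J2/tier2 9 > J25/tier2 8 > J13/tier2 7.
Fill J24 tier1 block (8 at 25) → 35 left.
Fill J2 tier1 block (10 at 20) → 25 left.
J24 tier2 at 17: fill all 9 → 16 left.
J13/tier1 (12): +7 → 9 left.
Fill J25 tier1 block (7 at 11) → 2 left.
2 remain; put them into J2 tier2 at 9.
Total = 25×8 + 20×10 + 17×9 + 12×7 + 11×7 + 9×2 = 732.

732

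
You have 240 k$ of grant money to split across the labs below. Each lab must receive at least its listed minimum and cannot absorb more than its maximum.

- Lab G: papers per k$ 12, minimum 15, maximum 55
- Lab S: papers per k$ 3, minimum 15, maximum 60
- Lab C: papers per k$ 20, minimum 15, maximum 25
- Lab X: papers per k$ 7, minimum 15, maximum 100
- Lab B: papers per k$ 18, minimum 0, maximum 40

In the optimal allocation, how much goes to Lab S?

Meeting every minimum uses 15+15+15+15+0 = 60 k$, leaving 180.
Order the labs by papers per k$: Lab C 20 > Lab B 18 > Lab G 12 > Lab X 7 > Lab S 3.
Lab C: +10 to 25 (cap) — 170 left.
Lab B takes 40 more to reach its cap of 40 — 130 left.
Give Lab G 40 more to hit its cap of 55 — 90 left.
Give Lab X 85 more to hit its cap of 100 — 5 left.
Lab S: +5 (room for 45) → 20. Pool exhausted.

20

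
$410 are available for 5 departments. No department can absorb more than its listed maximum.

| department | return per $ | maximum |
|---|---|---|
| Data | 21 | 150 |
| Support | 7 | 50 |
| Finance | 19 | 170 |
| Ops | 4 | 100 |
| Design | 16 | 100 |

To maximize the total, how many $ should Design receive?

Highest return per $ first: Data 21 > Finance 19 > Design 16 > Support 7 > Ops 4.
Data takes 150 to reach its cap of 150 ; 260 left.
Finance: +170 to 170 (cap) ; 90 left.
Only 90 left; Design takes them to reach 90.

90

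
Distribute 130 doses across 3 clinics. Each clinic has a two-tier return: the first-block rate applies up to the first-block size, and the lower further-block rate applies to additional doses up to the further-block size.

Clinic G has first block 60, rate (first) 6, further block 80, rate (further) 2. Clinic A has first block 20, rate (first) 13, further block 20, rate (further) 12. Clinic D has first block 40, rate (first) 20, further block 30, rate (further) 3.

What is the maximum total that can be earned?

Rank every tier by rate: Clinic D/T1 20 > Clinic A/T1 13 > Clinic A/T2 12 > Clinic G/T1 6 > Clinic D/T2 3 > Clinic G/T2 2.
Clinic D T1 at 20: fill all 40 ; 90 left.
Clinic A T1 at 13: fill all 20 ; 70 left.
Fill Clinic A T2 block (20 at 12) ; 50 left.
Clinic G T1 at 6: only 50 left, fill 50.
Total = 20×40 + 13×20 + 12×20 + 6×50 = 1600.

1600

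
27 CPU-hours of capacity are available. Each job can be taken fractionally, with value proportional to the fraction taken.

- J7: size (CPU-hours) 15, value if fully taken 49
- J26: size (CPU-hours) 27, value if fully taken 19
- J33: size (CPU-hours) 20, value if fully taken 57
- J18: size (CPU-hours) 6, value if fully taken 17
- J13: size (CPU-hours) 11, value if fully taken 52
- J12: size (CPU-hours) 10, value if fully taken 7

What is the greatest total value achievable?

Rank by value-to-size ratio: J13 52/11≈4.73, J7 49/15≈3.27, J33 57/20≈2.85, J18 17/6≈2.83, J26 19/27≈0.704, J12 7/10≈0.7.
Take all of J13 (11 CPU-hours, value 52) — 16 CPU-hours left.
All 15 CPU-hours of J7 fit (value 49) — 1 remain.
Fill the last 1 CPU-hours with part of J33: 1/20 of it earns 2.85.
Total value = 103.85.

103.85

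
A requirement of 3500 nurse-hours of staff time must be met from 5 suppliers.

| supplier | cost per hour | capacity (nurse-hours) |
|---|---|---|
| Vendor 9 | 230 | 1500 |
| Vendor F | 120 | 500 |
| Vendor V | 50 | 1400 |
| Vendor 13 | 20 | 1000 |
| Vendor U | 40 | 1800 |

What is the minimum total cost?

Cheapest first:
Vendor 13 at 20: take all 1000 nurse-hours → 2500 still needed.
Take 1800 from Vendor U at 40 → need 700 more.
Vendor V (50): take the remaining 700 → done.
Vendor F, Vendor 9: unused.
Cost = 1000×20 + 1800×40 + 700×50 = 127000.

127000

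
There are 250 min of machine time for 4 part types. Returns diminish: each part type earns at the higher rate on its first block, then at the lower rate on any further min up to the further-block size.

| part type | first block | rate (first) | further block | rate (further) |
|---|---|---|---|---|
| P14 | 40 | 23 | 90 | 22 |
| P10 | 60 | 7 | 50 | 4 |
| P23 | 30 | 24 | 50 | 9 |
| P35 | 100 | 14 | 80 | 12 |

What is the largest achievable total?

4880

Order all 8 blocks by rate: P23/first 24 > P14/first 23 > P14/second 22 > P35/first 14 > P35/second 12 > P23/second 9 > P10/first 7 > P10/second 4.
Fill P23 first block (30 at 24) — 220 left.
P14 first at 23: fill all 40 — 180 left.
Fill P14 second block (90 at 22) — 90 left.
90 remain; put them into P35 first at 14.
Total = 24×30 + 23×40 + 22×90 + 14×90 = 4880.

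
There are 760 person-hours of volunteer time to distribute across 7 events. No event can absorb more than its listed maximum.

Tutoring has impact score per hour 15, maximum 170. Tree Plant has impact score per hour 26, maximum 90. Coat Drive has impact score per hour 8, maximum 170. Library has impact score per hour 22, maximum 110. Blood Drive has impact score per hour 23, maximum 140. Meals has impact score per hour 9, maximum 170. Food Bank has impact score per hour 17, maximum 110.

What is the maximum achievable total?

Rank by impact score per hour: Tree Plant 26 > Blood Drive 23 > Library 22 > Food Bank 17 > Tutoring 15 > Meals 9 > Coat Drive 8.
Tree Plant takes 90 to reach its cap of 90 — 670 left.
Blood Drive takes 140 to reach its cap of 140 — 530 left.
Library: +110 to 110 (cap) — 420 left.
Give Food Bank 110 to hit its cap of 110 — 310 left.
Give Tutoring 170 to hit its cap of 170 — 140 left.
Meals has room for 170 but only 140 remain, so it gets 140.
Total = 15×170 + 26×90 + 22×110 + 23×140 + 9×140 + 17×110 = 13660.

13660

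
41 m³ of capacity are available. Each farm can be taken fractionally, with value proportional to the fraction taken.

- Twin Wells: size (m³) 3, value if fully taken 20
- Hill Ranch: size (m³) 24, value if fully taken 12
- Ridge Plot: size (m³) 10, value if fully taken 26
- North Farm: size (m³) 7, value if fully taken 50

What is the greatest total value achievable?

106.5

Best value per unit of size first: North Farm 50/7≈7.14, Twin Wells 20/3≈6.67, Ridge Plot 26/10≈2.6, Hill Ranch 12/24≈0.5.
North Farm: take in full, 7 m³ for value 50 ; 34 left.
All 3 m³ of Twin Wells fit (value 20) ; 31 remain.
Ridge Plot: take in full, 10 m³ for value 26 ; 21 left.
Fill the last 21 m³ with part of Hill Ranch: 21/24 of it earns 10.5.
Total value = 106.5.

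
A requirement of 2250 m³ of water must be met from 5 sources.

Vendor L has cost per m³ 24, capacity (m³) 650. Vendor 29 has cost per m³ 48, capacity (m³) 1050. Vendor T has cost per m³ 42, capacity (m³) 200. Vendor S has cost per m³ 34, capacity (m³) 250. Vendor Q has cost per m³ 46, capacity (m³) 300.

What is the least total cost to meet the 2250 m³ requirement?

87100

Use sources in increasing cost order.
Take 650 from Vendor L at 24 → need 1600 more.
Take 250 from Vendor S at 34 → need 1350 more.
Take 200 from Vendor T at 42 → need 1150 more.
Vendor Q at 46: take all 300 m³ → 850 still needed.
Take 850 from Vendor 29 at 48 to finish.
Cost = 650×24 + 250×34 + 200×42 + 300×46 + 850×48 = 87100.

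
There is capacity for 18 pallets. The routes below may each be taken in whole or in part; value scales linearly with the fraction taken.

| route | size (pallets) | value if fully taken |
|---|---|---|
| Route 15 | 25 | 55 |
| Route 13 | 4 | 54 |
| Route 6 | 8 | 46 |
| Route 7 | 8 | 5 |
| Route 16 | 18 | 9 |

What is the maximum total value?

113.2

Sort by value density: Route 13 54/4≈13.5, Route 6 46/8≈5.75, Route 15 55/25≈2.2, Route 7 5/8≈0.625, Route 16 9/18≈0.5.
Route 13: take in full, 4 pallets for value 54 ; 14 left.
All 8 pallets of Route 6 fit (value 46) ; 6 remain.
6 pallets left: a 6/25 share of Route 15 gives 55×6/25 = 13.2.
Total value = 113.2.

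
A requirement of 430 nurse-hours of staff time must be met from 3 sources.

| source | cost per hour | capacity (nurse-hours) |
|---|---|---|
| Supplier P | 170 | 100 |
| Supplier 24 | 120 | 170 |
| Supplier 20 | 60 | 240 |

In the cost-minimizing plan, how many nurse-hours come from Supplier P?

Fill from the cheapest source first.
Supplier 20 at 60: take all 240 nurse-hours — 190 still needed.
Supplier 24 (120): use full 170 — 20 nurse-hours to go.
Supplier P (170): take the remaining 20 — done.

20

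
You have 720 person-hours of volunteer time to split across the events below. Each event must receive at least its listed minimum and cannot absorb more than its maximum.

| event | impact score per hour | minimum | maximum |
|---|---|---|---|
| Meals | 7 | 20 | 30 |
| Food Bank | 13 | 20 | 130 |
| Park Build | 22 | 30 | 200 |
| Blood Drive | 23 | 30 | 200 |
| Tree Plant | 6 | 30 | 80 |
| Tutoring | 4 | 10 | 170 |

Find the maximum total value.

Meeting every minimum uses 20+20+30+30+30+10 = 140 person-hours, leaving 580.
Order the events by impact score per hour: Blood Drive 23 > Park Build 22 > Food Bank 13 > Meals 7 > Tree Plant 6 > Tutoring 4.
Blood Drive: +170 to 200 (cap) ; 410 left.
Park Build: +170 to 200 (cap) ; 240 left.
Food Bank: +110 to 130 (cap) ; 130 left.
Meals takes 10 more to reach its cap of 30 ; 120 left.
Give Tree Plant 50 more to hit its cap of 80 ; 70 left.
Only 70 left; Tutoring takes them to reach 80.
Total = 7×30 + 13×130 + 22×200 + 23×200 + 6×80 + 4×80 = 11700.

11700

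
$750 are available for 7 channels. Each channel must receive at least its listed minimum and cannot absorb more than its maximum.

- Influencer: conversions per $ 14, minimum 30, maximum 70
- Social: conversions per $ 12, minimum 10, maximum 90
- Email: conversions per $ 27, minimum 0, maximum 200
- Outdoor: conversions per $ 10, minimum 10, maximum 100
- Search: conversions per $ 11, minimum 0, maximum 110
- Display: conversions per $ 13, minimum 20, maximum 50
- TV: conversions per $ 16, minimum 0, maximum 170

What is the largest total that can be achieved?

12640

Meeting every minimum uses 30+10+0+10+0+20+0 = 70 $, leaving 680.
Order the channels by conversions per $: Email 27 > TV 16 > Influencer 14 > Display 13 > Social 12 > Search 11 > Outdoor 10.
Email: +200 to 200 (cap) → 480 left.
Give TV 170 more to hit its cap of 170 → 310 left.
Influencer: +40 to 70 (cap) → 270 left.
Give Display 30 more to hit its cap of 50 → 240 left.
Social: +80 to 90 (cap) → 160 left.
Search takes 110 more to reach its cap of 110 → 50 left.
Outdoor: +50 (room for 90) → 60. Pool exhausted.
Total = 14×70 + 12×90 + 27×200 + 10×60 + 11×110 + 13×50 + 16×170 = 12640.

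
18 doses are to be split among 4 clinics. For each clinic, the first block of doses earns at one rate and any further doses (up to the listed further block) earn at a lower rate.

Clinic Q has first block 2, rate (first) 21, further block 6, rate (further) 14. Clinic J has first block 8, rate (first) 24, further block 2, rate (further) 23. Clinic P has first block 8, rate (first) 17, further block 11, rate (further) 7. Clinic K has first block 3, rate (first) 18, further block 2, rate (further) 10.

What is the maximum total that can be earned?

385

Order all 8 blocks by rate: Clinic J/T1 24 > Clinic J/T2 23 > Clinic Q/T1 21 > Clinic K/T1 18 > Clinic P/T1 17 > Clinic Q/T2 14 > Clinic K/T2 10 > Clinic P/T2 7.
Clinic J T1 at 24: fill all 8 — 10 left.
Clinic J T2 at 23: fill all 2 — 8 left.
Fill Clinic Q T1 block (2 at 21) — 6 left.
Clinic K/T1 (18): +3 — 3 left.
Clinic P/T1: +3 of 8 at 17; pool empty.
Total = 24×8 + 23×2 + 21×2 + 18×3 + 17×3 = 385.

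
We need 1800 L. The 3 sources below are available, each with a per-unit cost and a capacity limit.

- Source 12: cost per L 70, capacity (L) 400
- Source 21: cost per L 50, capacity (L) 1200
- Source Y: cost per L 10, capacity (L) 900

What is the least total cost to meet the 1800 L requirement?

54000

Fill from the cheapest source first.
Source Y (10): use full 900 → 900 L to go.
Source 21 (50): take the remaining 900 → done.
Source 12: unused.
Cost = 900×10 + 900×50 = 54000.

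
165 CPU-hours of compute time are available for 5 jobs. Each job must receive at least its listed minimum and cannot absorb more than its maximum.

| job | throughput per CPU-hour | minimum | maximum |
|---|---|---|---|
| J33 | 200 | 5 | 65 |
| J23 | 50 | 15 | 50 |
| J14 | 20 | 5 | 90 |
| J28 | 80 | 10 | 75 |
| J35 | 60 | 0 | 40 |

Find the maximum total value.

Meeting every minimum uses 5+15+5+10+0 = 35 CPU-hours, leaving 130.
Highest throughput per CPU-hour first: J33 200 > J28 80 > J35 60 > J23 50 > J14 20.
J33: +60 to 65 (cap) — 70 left.
Give J28 65 more to hit its cap of 75 — 5 left.
J35: +5 (room for 40) → 5. Pool exhausted.
Total = 200×65 + 50×15 + 20×5 + 80×75 + 60×5 = 20150.

20150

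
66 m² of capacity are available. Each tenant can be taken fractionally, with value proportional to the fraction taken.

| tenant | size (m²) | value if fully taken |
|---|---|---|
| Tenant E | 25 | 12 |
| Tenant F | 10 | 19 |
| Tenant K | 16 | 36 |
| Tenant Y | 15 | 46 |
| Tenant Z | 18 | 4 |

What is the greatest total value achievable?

113

Sort by value density: Tenant Y 46/15≈3.07, Tenant K 36/16≈2.25, Tenant F 19/10≈1.9, Tenant E 12/25≈0.48, Tenant Z 4/18≈0.222.
All 15 m² of Tenant Y fit (value 46) ; 51 remain.
All 16 m² of Tenant K fit (value 36) ; 35 remain.
Take all of Tenant F (10 m², value 19) ; 25 m² left.
Tenant E: take in full, 25 m² for value 12 ; 0 left.
Total value = 113.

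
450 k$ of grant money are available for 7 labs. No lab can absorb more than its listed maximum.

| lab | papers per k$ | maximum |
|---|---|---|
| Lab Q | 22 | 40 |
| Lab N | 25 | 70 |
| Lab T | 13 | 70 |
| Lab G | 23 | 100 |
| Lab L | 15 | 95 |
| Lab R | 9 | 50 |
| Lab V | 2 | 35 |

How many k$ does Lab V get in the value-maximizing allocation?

25

Rank by papers per k$: Lab N 25 > Lab G 23 > Lab Q 22 > Lab L 15 > Lab T 13 > Lab R 9 > Lab V 2.
Give Lab N 70 to hit its cap of 70 ; 380 left.
Lab G: +100 to 100 (cap) ; 280 left.
Give Lab Q 40 to hit its cap of 40 ; 240 left.
Give Lab L 95 to hit its cap of 95 ; 145 left.
Lab T takes 70 to reach its cap of 70 ; 75 left.
Give Lab R 50 to hit its cap of 50 ; 25 left.
Lab V: +25 (room for 35) → 25. Pool exhausted.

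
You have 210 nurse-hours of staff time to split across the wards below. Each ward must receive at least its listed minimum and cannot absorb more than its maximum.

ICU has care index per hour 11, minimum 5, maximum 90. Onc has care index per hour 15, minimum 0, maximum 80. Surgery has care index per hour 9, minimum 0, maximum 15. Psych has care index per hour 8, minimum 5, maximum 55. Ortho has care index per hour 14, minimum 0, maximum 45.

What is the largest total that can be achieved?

2750

Meeting every minimum uses 5+0+0+5+0 = 10 nurse-hours, leaving 200.
Highest care index per hour first: Onc 15 > Ortho 14 > ICU 11 > Surgery 9 > Psych 8.
Onc takes 80 more to reach its cap of 80 ; 120 left.
Give Ortho 45 more to hit its cap of 45 ; 75 left.
Only 75 left; ICU takes them to reach 80.
Total = 11×80 + 15×80 + 8×5 + 14×45 = 2750.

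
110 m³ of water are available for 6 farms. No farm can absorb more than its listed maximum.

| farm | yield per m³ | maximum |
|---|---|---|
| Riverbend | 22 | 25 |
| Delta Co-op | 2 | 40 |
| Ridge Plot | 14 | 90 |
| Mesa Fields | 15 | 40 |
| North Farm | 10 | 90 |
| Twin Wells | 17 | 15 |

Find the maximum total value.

Order the farms by yield per m³: Riverbend 22 > Twin Wells 17 > Mesa Fields 15 > Ridge Plot 14 > North Farm 10 > Delta Co-op 2.
Riverbend takes 25 to reach its cap of 25 — 85 left.
Give Twin Wells 15 to hit its cap of 15 — 70 left.
Mesa Fields: +40 to 40 (cap) — 30 left.
Ridge Plot: +30 (room for 90) → 30. Pool exhausted.
Total = 22×25 + 14×30 + 15×40 + 17×15 = 1825.

1825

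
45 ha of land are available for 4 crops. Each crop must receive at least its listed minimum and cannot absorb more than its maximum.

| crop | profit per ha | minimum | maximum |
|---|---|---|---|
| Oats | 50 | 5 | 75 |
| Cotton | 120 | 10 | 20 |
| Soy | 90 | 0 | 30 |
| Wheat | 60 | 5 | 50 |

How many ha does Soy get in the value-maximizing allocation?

Meeting every minimum uses 5+10+0+5 = 20 ha, leaving 25.
Highest profit per ha first: Cotton 120 > Soy 90 > Wheat 60 > Oats 50.
Give Cotton 10 more to hit its cap of 20 — 15 left.
Soy has room for 30 more but only 15 remain, so it gets 15.

15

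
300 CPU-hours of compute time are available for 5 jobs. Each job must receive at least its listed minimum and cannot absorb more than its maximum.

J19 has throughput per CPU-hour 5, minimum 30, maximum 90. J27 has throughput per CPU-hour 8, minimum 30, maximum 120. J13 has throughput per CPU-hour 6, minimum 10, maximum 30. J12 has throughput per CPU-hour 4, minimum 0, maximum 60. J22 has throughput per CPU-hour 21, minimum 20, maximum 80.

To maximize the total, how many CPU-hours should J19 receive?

70

Meeting every minimum uses 30+30+10+0+20 = 90 CPU-hours, leaving 210.
Highest throughput per CPU-hour first: J22 21 > J27 8 > J13 6 > J19 5 > J12 4.
J22: +60 to 80 (cap) — 150 left.
J27 takes 90 more to reach its cap of 120 — 60 left.
J13: +20 to 30 (cap) — 40 left.
J19 has room for 60 more but only 40 remain, so it gets 70.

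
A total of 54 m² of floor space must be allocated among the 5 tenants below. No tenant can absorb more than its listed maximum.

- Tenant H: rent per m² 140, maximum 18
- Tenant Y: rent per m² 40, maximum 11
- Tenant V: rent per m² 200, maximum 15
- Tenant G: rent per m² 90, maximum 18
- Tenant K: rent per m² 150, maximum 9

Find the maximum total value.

7950

Order the tenants by rent per m²: Tenant V 200 > Tenant K 150 > Tenant H 140 > Tenant G 90 > Tenant Y 40.
Give Tenant V 15 to hit its cap of 15 → 39 left.
Give Tenant K 9 to hit its cap of 9 → 30 left.
Tenant H takes 18 to reach its cap of 18 → 12 left.
Tenant G: +12 (room for 18) → 12. Pool exhausted.
Total = 140×18 + 200×15 + 90×12 + 150×9 = 7950.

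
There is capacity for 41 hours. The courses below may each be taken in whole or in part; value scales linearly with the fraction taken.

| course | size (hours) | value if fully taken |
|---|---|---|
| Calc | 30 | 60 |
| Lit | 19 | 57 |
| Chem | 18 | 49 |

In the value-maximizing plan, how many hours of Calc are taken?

Rank by value-to-size ratio: Lit 57/19≈3, Chem 49/18≈2.72, Calc 60/30≈2.
Lit: take in full, 19 hours for value 57 → 22 left.
All 18 hours of Chem fit (value 49) → 4 remain.
4 hours left: a 4/30 share of Calc gives 60×4/30 = 8.

4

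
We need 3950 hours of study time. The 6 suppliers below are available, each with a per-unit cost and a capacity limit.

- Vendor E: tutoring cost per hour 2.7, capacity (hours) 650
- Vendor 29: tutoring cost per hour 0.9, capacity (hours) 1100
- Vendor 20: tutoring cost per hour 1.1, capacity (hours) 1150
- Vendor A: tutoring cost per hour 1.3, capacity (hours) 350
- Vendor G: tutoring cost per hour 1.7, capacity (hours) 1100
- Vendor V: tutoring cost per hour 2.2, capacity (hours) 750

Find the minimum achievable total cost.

Cheapest first:
Take 1100 from Vendor 29 at 0.9 — need 2850 more.
Vendor 20 (1.1): use full 1150 — 1700 hours to go.
Vendor A (1.3): use full 350 — 1350 hours to go.
Vendor G at 1.7: take all 1100 hours — 250 still needed.
Vendor V (2.2): take the remaining 250 — done.
Vendor E: unused.
Cost = 1100×0.9 + 1150×1.1 + 350×1.3 + 1100×1.7 + 250×2.2 = 5130.

5130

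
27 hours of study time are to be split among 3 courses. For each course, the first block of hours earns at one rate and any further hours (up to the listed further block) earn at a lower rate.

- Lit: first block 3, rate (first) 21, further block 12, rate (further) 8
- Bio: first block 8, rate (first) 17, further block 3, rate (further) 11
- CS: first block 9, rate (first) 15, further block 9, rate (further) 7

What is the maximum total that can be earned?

Treat each block as its own option and order by rate: Lit/first 21 > Bio/first 17 > CS/first 15 > Bio/second 11 > Lit/second 8 > CS/second 7.
Lit/first (21): +3 → 24 left.
Fill Bio first block (8 at 17) → 16 left.
CS/first (15): +9 → 7 left.
Bio/second (11): +3 → 4 left.
Lit second at 8: only 4 left, fill 4.
Total = 21×3 + 17×8 + 15×9 + 11×3 + 8×4 = 399.

399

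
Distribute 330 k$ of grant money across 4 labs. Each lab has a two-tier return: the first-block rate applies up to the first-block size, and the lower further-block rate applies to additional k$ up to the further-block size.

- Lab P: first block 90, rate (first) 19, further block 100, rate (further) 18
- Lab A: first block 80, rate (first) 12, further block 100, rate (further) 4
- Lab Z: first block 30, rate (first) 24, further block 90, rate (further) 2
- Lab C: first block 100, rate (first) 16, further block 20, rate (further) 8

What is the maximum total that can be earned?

Rank every tier by rate: Lab Z/tier1 24 > Lab P/tier1 19 > Lab P/tier2 18 > Lab C/tier1 16 > Lab A/tier1 12 > Lab C/tier2 8 > Lab A/tier2 4 > Lab Z/tier2 2.
Lab Z/tier1 (24): +30 ; 300 left.
Lab P/tier1 (19): +90 ; 210 left.
Fill Lab P tier2 block (100 at 18) ; 110 left.
Lab C tier1 at 16: fill all 100 ; 10 left.
10 remain; put them into Lab A tier1 at 12.
Total = 24×30 + 19×90 + 18×100 + 16×100 + 12×10 = 5950.

5950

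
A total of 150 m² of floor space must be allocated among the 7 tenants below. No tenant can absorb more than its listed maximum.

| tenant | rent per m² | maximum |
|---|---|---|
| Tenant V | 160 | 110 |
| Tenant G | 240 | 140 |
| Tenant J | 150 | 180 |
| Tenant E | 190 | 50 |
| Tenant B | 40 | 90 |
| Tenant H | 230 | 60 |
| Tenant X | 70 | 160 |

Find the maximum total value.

35900

Order the tenants by rent per m²: Tenant G 240 > Tenant H 230 > Tenant E 190 > Tenant V 160 > Tenant J 150 > Tenant X 70 > Tenant B 40.
Tenant G takes 140 to reach its cap of 140 — 10 left.
Only 10 left; Tenant H takes them to reach 10.
Total = 240×140 + 230×10 = 35900.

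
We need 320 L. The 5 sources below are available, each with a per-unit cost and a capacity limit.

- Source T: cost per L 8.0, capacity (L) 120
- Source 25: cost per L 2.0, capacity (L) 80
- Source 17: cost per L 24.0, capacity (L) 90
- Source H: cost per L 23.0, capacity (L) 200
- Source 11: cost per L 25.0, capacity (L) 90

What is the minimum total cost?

Cheapest first:
Source 25 at 2.0: take all 80 L → 240 still needed.
Source T at 8.0: take all 120 L → 120 still needed.
Source H at 23.0: take 120 of its 200 → requirement met.
Source 17, Source 11: unused.
Cost = 80×2.0 + 120×8.0 + 120×23.0 = 3880.

3880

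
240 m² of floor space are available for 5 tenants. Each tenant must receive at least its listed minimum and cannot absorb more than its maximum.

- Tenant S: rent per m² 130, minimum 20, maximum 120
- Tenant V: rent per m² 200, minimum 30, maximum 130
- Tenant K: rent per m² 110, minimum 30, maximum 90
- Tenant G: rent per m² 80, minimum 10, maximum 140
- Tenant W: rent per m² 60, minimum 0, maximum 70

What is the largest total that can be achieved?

39200

Meeting every minimum uses 20+30+30+10+0 = 90 m², leaving 150.
Rank by rent per m²: Tenant V 200 > Tenant S 130 > Tenant K 110 > Tenant G 80 > Tenant W 60.
Give Tenant V 100 more to hit its cap of 130 → 50 left.
Only 50 left; Tenant S takes them to reach 70.
Total = 130×70 + 200×130 + 110×30 + 80×10 = 39200.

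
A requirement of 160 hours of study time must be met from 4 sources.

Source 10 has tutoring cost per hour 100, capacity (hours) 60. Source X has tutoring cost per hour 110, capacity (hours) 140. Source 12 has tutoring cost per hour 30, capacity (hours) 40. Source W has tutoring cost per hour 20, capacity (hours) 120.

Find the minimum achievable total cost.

Fill from the cheapest source first.
Source W at 20: take all 120 hours ; 40 still needed.
Source 12 (30): use full 40 ; 0 hours to go.
Source 10, Source X: unused.
Cost = 120×20 + 40×30 = 3600.

3600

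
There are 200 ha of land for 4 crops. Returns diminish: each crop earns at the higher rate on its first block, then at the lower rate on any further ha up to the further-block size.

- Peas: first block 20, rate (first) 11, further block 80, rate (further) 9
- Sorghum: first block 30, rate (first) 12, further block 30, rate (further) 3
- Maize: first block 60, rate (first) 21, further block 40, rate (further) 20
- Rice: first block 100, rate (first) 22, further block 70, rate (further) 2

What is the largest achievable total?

4260

Rank every tier by rate: Rice/T1 22 > Maize/T1 21 > Maize/T2 20 > Sorghum/T1 12 > Peas/T1 11 > Peas/T2 9 > Sorghum/T2 3 > Rice/T2 2.
Rice T1 at 22: fill all 100 ; 100 left.
Maize T1 at 21: fill all 60 ; 40 left.
Fill Maize T2 block (40 at 20) ; 0 left.
Total = 22×100 + 21×60 + 20×40 = 4260.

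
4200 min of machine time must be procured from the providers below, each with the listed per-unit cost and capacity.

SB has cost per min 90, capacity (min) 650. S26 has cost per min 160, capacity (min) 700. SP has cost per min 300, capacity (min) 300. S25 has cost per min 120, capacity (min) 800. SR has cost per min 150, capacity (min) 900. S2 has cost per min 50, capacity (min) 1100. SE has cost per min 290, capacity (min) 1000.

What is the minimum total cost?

471000

Fill from the cheapest provider first.
S2 at 50: take all 1100 min → 3100 still needed.
SB at 90: take all 650 min → 2450 still needed.
S25 (120): use full 800 → 1650 min to go.
SR at 150: take all 900 min → 750 still needed.
S26 (160): use full 700 → 50 min to go.
SE at 290: take 50 of its 1000 → requirement met.
SP: unused.
Cost = 1100×50 + 650×90 + 800×120 + 900×150 + 700×160 + 50×290 = 471000.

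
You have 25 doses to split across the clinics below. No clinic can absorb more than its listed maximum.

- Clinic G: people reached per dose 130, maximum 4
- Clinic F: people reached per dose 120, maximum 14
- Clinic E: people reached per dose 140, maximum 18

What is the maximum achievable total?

3400

Rank by people reached per dose: Clinic E 140 > Clinic G 130 > Clinic F 120.
Clinic E takes 18 to reach its cap of 18 ; 7 left.
Give Clinic G 4 to hit its cap of 4 ; 3 left.
Clinic F: +3 (room for 14) → 3. Pool exhausted.
Total = 130×4 + 120×3 + 140×18 = 3400.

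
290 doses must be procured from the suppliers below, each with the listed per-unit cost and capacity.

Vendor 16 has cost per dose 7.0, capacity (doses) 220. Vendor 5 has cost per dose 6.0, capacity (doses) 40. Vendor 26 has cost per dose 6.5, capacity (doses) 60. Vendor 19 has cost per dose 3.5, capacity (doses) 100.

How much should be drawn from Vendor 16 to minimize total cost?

90

Use suppliers in increasing cost order.
Vendor 19 (3.5): use full 100 ; 190 doses to go.
Vendor 5 (6.0): use full 40 ; 150 doses to go.
Take 60 from Vendor 26 at 6.5 ; need 90 more.
Take 90 from Vendor 16 at 7.0 to finish.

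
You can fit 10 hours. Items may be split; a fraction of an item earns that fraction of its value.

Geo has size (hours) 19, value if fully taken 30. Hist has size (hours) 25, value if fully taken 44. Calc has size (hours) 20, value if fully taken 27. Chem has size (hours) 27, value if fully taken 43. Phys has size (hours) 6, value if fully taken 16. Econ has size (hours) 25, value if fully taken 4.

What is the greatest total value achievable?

Rank by value-to-size ratio: Phys 16/6≈2.67, Hist 44/25≈1.76, Chem 43/27≈1.59, Geo 30/19≈1.58, Calc 27/20≈1.35, Econ 4/25≈0.16.
Take all of Phys (6 hours, value 16) ; 4 hours left.
4 hours left: a 4/25 share of Hist gives 44×4/25 = 7.04.
Total value = 23.04.

23.04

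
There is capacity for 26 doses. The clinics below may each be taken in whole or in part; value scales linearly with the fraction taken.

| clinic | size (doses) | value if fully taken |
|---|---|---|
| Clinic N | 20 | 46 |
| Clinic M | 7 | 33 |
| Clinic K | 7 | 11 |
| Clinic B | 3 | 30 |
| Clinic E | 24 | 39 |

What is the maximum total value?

Rank by value-to-size ratio: Clinic B 30/3≈10, Clinic M 33/7≈4.71, Clinic N 46/20≈2.3, Clinic E 39/24≈1.62, Clinic K 11/7≈1.57.
Clinic B: take in full, 3 doses for value 30 ; 23 left.
Clinic M: take in full, 7 doses for value 33 ; 16 left.
Fill the last 16 doses with part of Clinic N: 16/20 of it earns 36.8.
Total value = 99.8.

99.8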